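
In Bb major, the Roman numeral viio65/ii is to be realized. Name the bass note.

The applied chord viio65/ii is rooted on B: B-D-F-Ab.
The figure 65 means first inversion — the third is in the bass.

D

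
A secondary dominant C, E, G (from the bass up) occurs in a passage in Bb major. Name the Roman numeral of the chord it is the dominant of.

V

The chord is a major triad on C.
A dominant resolves down a perfect fifth: C → F. In Bb major, F is scale degree 5, i.e. V.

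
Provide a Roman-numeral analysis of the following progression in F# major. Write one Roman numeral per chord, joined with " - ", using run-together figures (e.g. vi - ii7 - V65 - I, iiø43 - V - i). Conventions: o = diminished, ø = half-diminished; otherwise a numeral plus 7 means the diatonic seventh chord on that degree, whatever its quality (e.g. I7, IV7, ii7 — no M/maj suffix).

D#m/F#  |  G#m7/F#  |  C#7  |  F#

vi6 - ii42 - V7 - I

D#m/F#: root D# is the submediant; minor triad there is vi6.
G#m7/F#: minor seventh chord on G# = scale degree 2 → ii42.
C#7: root C# is the dominant; dominant seventh chord there is V7.
F#: major triad on F# = scale degree 1 → I.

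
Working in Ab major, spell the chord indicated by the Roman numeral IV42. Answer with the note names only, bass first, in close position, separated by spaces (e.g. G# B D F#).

C Db F Ab

The numeral's case and figure indicate a major seventh chord. In Ab major its root, the subdominant, is Db.
That chord is spelled Db-F-Ab-C.
With the 42 figure the chord is in third inversion; from the bass C upward in close position it reads C-Db-F-Ab.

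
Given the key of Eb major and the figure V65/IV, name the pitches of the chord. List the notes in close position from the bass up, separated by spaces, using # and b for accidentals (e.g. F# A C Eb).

G Bb Db Eb

V65/IV is a secondary dominant — the dominant seventh of IV. IV in Eb major is Ab, so the applied chord's root is Eb, a perfect fifth above.
Building a dominant seventh chord on Eb gives Eb-G-Bb-Db.
With the 65 figure the chord is in first inversion; from the bass G upward in close position it reads G-Bb-Db-Eb.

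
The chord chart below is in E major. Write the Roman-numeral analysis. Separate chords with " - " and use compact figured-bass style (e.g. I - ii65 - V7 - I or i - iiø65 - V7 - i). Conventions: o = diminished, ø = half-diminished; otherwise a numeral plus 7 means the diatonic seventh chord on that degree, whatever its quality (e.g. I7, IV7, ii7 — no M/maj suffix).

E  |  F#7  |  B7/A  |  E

I - V7/V - V42 - I

E: root E is the tonic; major triad there is I.
F#7 is the secondary dominant of V (dominant seventh chord on F#): V7/V.
B7/A has root B, degree 5 in E major, so V42.
E: major triad on E = scale degree 1 → I.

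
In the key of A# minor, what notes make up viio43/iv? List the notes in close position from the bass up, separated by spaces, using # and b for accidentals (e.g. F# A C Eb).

viio43/iv is a secondary leading-tone chord. The target iv is D# in A# minor; the applied chord is rooted a semitone below, on C##.
Building a fully diminished seventh chord on C## gives C##-E#-G#-B.
With the 43 figure the chord is in second inversion; from the bass G# upward in close position it reads G#-B-C##-E#.

G# B C## E#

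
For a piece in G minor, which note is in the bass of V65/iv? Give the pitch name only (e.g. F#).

B

The applied chord V65/iv is rooted on G: G-B-D-F.
The figure 65 means first inversion — the third is in the bass.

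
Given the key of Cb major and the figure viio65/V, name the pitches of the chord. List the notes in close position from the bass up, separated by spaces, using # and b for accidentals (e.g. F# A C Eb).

Ab Cb Ebb F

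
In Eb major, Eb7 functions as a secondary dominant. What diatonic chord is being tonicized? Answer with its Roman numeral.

The chord is a dominant seventh chord on Eb.
A dominant resolves down a perfect fifth: Eb → Ab. In Eb major, Ab is scale degree 4, i.e. IV.

IV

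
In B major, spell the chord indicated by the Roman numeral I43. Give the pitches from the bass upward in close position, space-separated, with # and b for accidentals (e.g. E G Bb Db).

The numeral's case and figure indicate a major seventh chord. In B major its root, the tonic, is B.
That chord is spelled B-D#-F#-A#.
With the 43 figure the chord is in second inversion; from the bass F# upward in close position it reads F#-A#-B-D#.

F# A# B D#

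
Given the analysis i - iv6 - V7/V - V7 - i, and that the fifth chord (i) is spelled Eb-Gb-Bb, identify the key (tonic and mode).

The anchor chord is a minor triad on Eb, labeled i.
If Eb is scale degree 1 and the mode makes that degree carry a minor triad, the tonic is Eb and the mode is minor.

Eb minor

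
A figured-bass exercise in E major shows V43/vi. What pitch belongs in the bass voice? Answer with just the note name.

D#

The applied chord V43/vi is rooted on G#: G#-B#-D#-F#.
The figure 43 means second inversion — the fifth is in the bass.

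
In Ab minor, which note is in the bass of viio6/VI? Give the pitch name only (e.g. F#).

Gb

The applied chord viio6/VI is rooted on Eb: Eb-Gb-Bbb.
The figure 6 means first inversion — the third is in the bass.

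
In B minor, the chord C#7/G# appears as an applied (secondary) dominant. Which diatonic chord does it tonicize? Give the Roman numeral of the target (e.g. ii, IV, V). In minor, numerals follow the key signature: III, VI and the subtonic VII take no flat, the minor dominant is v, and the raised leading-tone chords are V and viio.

The chord is a dominant seventh chord on C#.
A dominant resolves down a perfect fifth: C# → F#. In B minor, F# is scale degree 5, i.e. V.

V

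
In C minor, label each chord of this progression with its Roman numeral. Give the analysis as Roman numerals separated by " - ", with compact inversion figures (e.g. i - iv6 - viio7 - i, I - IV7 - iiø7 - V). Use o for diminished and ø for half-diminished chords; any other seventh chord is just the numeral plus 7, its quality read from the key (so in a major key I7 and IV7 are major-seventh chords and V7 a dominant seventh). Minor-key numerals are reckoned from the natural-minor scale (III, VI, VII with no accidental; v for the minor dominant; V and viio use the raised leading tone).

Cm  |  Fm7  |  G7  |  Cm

Cm has root C, degree 1 in C minor, so i.
Fm7: minor seventh chord on F = scale degree 4 → iv7.
G7: root G is the dominant; dominant seventh chord there is V7.
Cm has root C, degree 1 in C minor, so i.

i - iv7 - V7 - i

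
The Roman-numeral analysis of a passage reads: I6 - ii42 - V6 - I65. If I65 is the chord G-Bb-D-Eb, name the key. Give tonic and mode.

I65 is given as G-Bb-D-Eb — a major seventh chord with root Eb.
If Eb is scale degree 1 and the mode makes that degree carry a major seventh chord, the tonic is Eb and the mode is major.

Eb major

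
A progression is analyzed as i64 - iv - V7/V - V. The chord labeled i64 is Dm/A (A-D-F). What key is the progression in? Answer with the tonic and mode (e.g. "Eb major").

The anchor chord is a minor triad on D, labeled i64.
If D is scale degree 1 and the mode makes that degree carry a minor triad, the tonic is D and the mode is minor.

D minor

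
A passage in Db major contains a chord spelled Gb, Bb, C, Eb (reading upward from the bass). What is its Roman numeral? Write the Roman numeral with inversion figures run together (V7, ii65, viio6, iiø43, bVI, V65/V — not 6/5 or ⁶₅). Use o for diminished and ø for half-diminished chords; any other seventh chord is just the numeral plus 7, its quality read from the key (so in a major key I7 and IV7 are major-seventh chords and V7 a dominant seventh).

Stacked in thirds the chord is C-Eb-Gb-Bb: a half-diminished seventh chord on C.
In Db major, C is the leading tone; the diatonic half-diminished seventh chord there is viiø7.
With Gb in the bass the chord is in second inversion, so the figured bass is 43.

viiø43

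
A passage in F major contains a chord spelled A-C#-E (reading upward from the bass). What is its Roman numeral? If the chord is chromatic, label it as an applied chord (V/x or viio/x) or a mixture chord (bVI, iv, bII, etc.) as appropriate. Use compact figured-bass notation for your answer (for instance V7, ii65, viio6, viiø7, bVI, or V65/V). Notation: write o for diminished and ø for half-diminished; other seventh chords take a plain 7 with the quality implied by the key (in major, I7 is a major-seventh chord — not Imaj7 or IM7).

V/vi

The pitches A-C#-E form a major triad rooted on A.
A is not a diatonic chord root with this quality in F major, but it lies a perfect fifth above D (vi), so the chord functions as an applied dominant of vi.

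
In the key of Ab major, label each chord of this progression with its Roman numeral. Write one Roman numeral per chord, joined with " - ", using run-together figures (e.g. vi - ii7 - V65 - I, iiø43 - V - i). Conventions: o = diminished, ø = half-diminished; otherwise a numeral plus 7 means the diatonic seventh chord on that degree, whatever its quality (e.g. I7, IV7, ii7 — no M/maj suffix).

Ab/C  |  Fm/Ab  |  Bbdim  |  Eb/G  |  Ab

Ab/C has root Ab, degree 1 in Ab major, so I6.
Fm/Ab: minor triad on F = scale degree 6 → vi6.
Bbdim is non-diatonic — iio, a mixture chord from Ab minor.
Eb/G has root Eb, degree 5 in Ab major, so V6.
Ab: root Ab is the tonic; major triad there is I.

I6 - vi6 - iio - V6 - I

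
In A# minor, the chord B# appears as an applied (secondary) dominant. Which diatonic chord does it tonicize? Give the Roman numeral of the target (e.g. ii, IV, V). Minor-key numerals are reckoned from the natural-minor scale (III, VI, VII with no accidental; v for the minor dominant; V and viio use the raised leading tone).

The chord is a major triad on B#.
A dominant resolves down a perfect fifth: B# → E#. In A# minor, E# is scale degree 5, i.e. V.

V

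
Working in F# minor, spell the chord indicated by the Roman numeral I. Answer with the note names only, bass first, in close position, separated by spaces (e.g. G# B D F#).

Scale degree 1 in F# minor is F#; here the chord built on it is altered to a major triad. I is the major tonic (Picardy third), borrowed from the parallel major.
So the chord is F#-A#-C#.

F# A# C#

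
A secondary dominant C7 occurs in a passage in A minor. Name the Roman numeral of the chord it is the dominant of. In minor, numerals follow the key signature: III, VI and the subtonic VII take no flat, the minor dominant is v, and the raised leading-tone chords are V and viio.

VI

The chord is a dominant seventh chord on C.
A dominant resolves down a perfect fifth: C → F. In A minor, F is scale degree 6, i.e. VI.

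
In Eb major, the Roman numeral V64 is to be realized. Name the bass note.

F

V in Eb major has root Bb; the chord is Bb-D-F.
The figure 64 means second inversion — the fifth is in the bass.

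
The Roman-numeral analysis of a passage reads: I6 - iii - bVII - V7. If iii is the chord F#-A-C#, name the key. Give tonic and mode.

The chord F#m is a minor triad rooted on F#; its label is iii.
iii on F# implies F# is the mediant; that puts the tonic at D, and the lowercase numeral fits major mode.

D major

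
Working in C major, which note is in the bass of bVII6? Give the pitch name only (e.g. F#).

D

bVII in C major has root Bb; the chord is Bb-D-F.
The figure 6 means first inversion — the third is in the bass.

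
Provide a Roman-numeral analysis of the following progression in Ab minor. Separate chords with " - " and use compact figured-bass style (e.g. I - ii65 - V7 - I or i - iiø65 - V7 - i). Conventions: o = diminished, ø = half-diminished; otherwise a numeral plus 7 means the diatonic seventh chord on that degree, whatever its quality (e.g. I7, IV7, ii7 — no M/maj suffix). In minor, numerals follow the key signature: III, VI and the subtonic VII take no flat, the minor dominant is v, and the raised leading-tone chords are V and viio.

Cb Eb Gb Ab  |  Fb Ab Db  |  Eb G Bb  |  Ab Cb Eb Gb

i65 - iv6 - V - i7

Cb-Eb-Gb-Ab: minor seventh chord on Ab = scale degree 1 → i65.
Fb-Ab-Db: minor triad on Db = scale degree 4 → iv6.
Eb-G-Bb: major triad on Eb = scale degree 5 → V.
Ab-Cb-Eb-Gb: root Ab is the tonic; minor seventh chord there is i7.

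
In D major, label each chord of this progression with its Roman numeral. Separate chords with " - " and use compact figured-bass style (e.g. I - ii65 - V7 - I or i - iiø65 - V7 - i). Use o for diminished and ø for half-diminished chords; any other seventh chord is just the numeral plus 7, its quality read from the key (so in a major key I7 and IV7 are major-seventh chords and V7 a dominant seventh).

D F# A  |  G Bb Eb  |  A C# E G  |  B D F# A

I - bII6 - V7 - vi7

D-F#-A: major triad on D = scale degree 1 → I.
G-Bb-Eb: major triad on Eb — chromatic; Eb is the lowered second degree, so this is the Neapolitan sixth, bII6 (third, G, in the bass — hence the 6).
A-C#-E-G: root A is the dominant; dominant seventh chord there is V7.
B-D-F#-A has root B, degree 6 in D major, so vi7.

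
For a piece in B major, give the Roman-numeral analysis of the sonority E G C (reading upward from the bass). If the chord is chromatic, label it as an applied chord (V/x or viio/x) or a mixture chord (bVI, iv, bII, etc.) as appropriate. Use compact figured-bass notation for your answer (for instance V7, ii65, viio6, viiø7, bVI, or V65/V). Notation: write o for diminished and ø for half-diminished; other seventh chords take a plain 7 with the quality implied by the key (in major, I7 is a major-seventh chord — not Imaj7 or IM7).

The pitches C-E-G form a major triad rooted on C.
C is the lowered second degree of B major (diatonic 2 would be C#). This is the Neapolitan sixth — a major triad on the lowered second degree, here in its customary first inversion.
With E in the bass the chord is in first inversion, so the figured bass is 6.

bII6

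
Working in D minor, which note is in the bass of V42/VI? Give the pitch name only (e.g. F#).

Eb

The applied chord V42/VI is rooted on F: F-A-C-Eb.
The figure 42 means third inversion — the seventh is in the bass.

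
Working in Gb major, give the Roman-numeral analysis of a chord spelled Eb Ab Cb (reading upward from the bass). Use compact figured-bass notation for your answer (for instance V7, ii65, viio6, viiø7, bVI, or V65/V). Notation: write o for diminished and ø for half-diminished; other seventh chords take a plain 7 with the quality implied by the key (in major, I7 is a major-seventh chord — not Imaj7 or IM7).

The pitches Ab-Cb-Eb form a minor triad rooted on Ab.
In Gb major, Ab is the supertonic; the diatonic minor triad there is ii.
With Eb in the bass the chord is in second inversion, so the figured bass is 64.

ii64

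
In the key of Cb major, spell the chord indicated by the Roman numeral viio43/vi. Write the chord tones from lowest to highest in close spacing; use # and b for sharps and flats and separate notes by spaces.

Db Fb G Bb

viio43/vi is a secondary leading-tone chord. The target vi is Ab in Cb major; the applied chord is rooted a semitone below, on G.
Building a fully diminished seventh chord on G gives G-Bb-Db-Fb.
The figured bass 43 indicates second inversion, placing the fifth (Db) in the bass: Db-Fb-G-Bb.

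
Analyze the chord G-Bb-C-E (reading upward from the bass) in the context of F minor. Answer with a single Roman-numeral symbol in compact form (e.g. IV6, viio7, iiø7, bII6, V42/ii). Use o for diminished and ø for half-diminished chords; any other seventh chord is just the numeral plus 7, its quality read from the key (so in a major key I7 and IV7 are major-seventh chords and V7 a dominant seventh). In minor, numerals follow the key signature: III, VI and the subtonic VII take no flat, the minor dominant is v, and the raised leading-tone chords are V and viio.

V43

The pitches C-E-G-Bb form a dominant seventh chord rooted on C.
In F minor, C is the dominant; the diatonic dominant seventh chord there is V7.
With G in the bass the chord is in second inversion, so the figured bass is 43.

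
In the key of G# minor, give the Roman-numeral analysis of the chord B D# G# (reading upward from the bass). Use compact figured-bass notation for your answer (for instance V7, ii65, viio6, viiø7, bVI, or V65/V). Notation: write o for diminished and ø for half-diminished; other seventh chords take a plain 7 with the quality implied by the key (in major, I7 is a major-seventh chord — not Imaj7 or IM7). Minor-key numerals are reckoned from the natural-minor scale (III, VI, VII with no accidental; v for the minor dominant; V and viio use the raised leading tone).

i6

The pitches G#-B-D# form a minor triad rooted on G#.
G# is scale degree 1 in G# minor, and a minor triad on that degree is written i.
With B in the bass the chord is in first inversion, so the figured bass is 6.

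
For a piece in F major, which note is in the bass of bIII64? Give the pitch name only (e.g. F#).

Eb

bIII in F major has root Ab; the chord is Ab-C-Eb.
The figure 64 means second inversion — the fifth is in the bass.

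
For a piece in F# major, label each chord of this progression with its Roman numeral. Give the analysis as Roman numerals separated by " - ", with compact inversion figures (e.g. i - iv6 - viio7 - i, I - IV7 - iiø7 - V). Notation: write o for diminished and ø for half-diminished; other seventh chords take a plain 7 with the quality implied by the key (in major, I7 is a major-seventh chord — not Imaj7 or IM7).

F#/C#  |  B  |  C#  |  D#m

I64 - IV - V - vi

F#/C#: root F# is the tonic; major triad there is I64.
B: major triad on B = scale degree 4 → IV.
C#: root C# is the dominant; major triad there is V.
D#m: root D# is the submediant; minor triad there is vi.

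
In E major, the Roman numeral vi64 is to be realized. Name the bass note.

vi in E major has root C#; the chord is C#-E-G#.
The figure 64 means second inversion — the fifth is in the bass.

G#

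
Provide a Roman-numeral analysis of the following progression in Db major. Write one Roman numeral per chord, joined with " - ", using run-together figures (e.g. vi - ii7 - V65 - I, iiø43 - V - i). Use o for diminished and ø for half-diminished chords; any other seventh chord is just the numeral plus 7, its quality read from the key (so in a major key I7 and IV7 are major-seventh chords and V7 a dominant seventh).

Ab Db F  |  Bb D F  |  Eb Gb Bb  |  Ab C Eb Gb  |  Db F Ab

I64 - V/ii - ii - V7 - I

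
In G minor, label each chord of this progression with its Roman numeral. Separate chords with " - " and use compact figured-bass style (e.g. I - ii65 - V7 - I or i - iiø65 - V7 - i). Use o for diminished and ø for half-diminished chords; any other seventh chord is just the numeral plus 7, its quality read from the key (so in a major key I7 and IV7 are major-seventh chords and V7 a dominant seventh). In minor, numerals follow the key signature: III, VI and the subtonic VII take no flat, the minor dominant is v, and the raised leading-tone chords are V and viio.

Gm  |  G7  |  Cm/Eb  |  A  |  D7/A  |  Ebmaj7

i - V7/iv - iv6 - V/V - V43 - VI7

Gm: root G is the tonic; minor triad there is i.
G7 is the secondary dominant of iv (dominant seventh chord on G): V7/iv.
Cm/Eb has root C, degree 4 in G minor, so iv6.
A is the secondary dominant of V (major triad on A): V/V.
D7/A: dominant seventh chord on D = scale degree 5 → V43.
Ebmaj7: root Eb is the submediant; major seventh chord there is VI7.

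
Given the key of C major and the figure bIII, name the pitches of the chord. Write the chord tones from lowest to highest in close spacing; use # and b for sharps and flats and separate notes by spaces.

Eb G Bb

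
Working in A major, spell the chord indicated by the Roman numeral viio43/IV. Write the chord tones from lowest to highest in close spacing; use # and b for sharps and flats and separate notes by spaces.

G Bb C# E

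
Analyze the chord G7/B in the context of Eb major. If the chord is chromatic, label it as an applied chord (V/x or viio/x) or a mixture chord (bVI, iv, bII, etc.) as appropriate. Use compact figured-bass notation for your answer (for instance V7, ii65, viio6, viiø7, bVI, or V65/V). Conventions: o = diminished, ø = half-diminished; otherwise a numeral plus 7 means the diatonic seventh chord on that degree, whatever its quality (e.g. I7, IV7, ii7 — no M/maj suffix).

Stacked in thirds the chord is G-B-D-F: a dominant seventh chord on G.
G is not a diatonic chord root with this quality in Eb major, but it lies a perfect fifth above C (vi), so the chord functions as an applied dominant of vi.
With B in the bass the chord is in first inversion, so the figured bass is 65.

V65/vi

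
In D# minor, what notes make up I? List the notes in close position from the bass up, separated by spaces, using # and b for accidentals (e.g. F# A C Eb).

D# F## A#

I is the major tonic (Picardy third), borrowed from the parallel major. In D# minor that root is D#.
So the chord is D#-F##-A#.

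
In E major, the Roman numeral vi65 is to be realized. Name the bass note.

E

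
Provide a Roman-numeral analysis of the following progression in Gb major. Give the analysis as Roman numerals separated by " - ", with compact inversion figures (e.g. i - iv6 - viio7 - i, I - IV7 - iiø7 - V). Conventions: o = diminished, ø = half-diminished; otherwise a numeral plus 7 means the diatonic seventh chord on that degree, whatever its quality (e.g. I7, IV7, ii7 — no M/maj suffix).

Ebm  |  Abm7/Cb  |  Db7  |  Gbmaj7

vi - ii65 - V7 - I7

Ebm: minor triad on Eb = scale degree 6 → vi.
Abm7/Cb: minor seventh chord on Ab = scale degree 2 → ii65.
Db7: dominant seventh chord on Db = scale degree 5 → V7.
Gbmaj7 has root Gb, degree 1 in Gb major, so I7.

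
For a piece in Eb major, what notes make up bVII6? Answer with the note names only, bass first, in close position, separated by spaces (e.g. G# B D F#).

F Ab Db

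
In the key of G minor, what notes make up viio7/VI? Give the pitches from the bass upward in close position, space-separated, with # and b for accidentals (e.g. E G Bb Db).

D F Ab Cb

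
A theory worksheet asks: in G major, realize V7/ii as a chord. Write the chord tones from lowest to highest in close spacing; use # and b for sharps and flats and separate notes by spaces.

V7/ii is a secondary dominant — the dominant seventh of ii. ii in G major is A, so the applied chord's root is E, a perfect fifth above.
Building a dominant seventh chord on E gives E-G#-B-D.

E G# B D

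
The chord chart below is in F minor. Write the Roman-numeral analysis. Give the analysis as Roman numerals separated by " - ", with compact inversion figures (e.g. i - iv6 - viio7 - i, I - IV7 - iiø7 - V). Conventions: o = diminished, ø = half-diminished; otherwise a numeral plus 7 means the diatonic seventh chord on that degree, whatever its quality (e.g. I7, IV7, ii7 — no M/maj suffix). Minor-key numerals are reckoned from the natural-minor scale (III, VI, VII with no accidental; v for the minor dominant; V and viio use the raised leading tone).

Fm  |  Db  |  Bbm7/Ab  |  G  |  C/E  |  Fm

Fm has root F, degree 1 in F minor, so i.
Db has root Db, degree 6 in F minor, so VI.
Bbm7/Ab: minor seventh chord on Bb = scale degree 4 → iv42.
G: chromatic; G is V of V, so V/V.
C/E has root C, degree 5 in F minor, so V6.
Fm: root F is the tonic; minor triad there is i.

i - VI - iv42 - V/V - V6 - i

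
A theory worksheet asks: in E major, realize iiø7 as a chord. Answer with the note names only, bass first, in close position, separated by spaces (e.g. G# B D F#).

Scale degree 2 in E major is F#; here the chord built on it is altered to a half-diminished seventh chord. iiø7 is the half-diminished supertonic seventh, borrowed from the parallel minor.
So the chord is F#-A-C-E, a half-diminished seventh chord.

F# A C E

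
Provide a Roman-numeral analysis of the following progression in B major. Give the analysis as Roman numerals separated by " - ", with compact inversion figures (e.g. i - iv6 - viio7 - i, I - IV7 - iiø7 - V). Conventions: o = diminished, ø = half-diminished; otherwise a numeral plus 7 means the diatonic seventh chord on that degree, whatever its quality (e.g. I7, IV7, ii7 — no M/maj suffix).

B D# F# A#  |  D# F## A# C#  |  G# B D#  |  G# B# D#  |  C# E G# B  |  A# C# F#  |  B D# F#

I7 - V7/vi - vi - V/ii - ii7 - V6 - I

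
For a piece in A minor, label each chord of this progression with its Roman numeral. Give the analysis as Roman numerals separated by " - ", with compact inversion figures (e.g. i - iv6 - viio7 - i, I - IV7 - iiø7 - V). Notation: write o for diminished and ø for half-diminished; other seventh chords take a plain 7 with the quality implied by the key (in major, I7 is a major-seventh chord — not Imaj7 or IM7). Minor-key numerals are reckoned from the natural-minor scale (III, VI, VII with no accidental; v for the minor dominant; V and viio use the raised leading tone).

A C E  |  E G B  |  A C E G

A-C-E: minor triad on A = scale degree 1 → i.
E-G-B: root E is the dominant; minor triad there is v.
A-C-E-G: minor seventh chord on A = scale degree 1 → i7.

i - v - i7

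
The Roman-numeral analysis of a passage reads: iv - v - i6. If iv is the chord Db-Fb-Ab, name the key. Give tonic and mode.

The chord Dbm is a minor triad rooted on Db; its label is iv.
iv on Db implies Db is the subdominant; that puts the tonic at Ab, and the lowercase numeral fits minor mode.

Ab minor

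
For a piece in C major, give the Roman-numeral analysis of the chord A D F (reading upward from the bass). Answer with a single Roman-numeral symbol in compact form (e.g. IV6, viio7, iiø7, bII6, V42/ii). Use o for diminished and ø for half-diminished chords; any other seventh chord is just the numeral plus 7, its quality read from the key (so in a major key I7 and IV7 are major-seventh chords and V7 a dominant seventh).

ii64

The pitches D-F-A form a minor triad rooted on D.
D is scale degree 2 in C major, and a minor triad on that degree is written ii.
With A in the bass the chord is in second inversion, so the figured bass is 64.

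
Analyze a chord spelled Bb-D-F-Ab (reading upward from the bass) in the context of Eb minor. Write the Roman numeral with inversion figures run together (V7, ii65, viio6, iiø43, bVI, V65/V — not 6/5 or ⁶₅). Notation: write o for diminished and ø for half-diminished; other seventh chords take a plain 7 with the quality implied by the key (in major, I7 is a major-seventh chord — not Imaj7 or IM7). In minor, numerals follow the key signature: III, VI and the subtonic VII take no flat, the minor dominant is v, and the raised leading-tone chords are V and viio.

Stacked in thirds the chord is Bb-D-F-Ab: a dominant seventh chord on Bb.
Bb is scale degree 5 in Eb minor, and a dominant seventh chord on that degree is written V7.

V7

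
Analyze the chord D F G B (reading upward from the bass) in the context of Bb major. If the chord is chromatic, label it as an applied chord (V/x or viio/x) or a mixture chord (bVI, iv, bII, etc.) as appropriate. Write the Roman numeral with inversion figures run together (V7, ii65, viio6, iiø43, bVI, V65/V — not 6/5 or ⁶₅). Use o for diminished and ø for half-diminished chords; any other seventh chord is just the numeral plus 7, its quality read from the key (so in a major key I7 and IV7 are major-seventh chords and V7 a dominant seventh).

V43/ii

The pitches G-B-D-F form a dominant seventh chord rooted on G.
G is not a diatonic chord root with this quality in Bb major, but it lies a perfect fifth above C (ii), so the chord functions as an applied dominant of ii.
With D in the bass the chord is in second inversion, so the figured bass is 43.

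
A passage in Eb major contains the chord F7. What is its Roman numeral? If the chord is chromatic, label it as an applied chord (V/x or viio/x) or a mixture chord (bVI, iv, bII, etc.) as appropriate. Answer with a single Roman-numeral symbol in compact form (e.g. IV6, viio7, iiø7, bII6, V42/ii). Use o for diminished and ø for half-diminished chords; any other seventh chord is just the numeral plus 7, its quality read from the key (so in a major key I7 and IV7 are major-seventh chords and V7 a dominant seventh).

V7/V

The pitches F-A-C-Eb form a dominant seventh chord rooted on F.
F is not a diatonic chord root with this quality in Eb major, but it lies a perfect fifth above Bb (V), so the chord functions as an applied dominant of V.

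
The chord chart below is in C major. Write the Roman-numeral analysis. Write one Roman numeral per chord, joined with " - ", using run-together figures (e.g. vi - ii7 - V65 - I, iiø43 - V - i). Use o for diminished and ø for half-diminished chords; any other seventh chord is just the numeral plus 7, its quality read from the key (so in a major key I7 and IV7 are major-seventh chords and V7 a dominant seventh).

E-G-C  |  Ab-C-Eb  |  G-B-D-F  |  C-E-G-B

I6 - bVI - V7 - I7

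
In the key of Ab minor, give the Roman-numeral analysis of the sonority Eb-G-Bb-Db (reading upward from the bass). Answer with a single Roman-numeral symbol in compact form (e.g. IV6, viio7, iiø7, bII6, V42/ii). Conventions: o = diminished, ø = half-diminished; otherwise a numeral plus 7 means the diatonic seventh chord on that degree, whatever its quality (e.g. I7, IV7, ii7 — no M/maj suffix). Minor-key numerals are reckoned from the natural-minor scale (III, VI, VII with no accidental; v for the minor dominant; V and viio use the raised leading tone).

V7

Stacked in thirds the chord is Eb-G-Bb-Db: a dominant seventh chord on Eb.
Eb is scale degree 5 in Ab minor, and a dominant seventh chord on that degree is written V7.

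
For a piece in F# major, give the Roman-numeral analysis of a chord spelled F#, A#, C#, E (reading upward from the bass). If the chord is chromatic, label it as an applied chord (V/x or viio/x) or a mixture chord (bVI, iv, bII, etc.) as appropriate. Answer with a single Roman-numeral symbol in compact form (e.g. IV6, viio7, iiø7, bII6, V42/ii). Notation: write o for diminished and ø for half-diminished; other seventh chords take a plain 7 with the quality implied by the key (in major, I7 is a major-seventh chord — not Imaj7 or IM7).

V7/IV

The pitches F#-A#-C#-E form a dominant seventh chord rooted on F#.
F# is not a diatonic chord root with this quality in F# major, but it lies a perfect fifth above B (IV), so the chord functions as an applied dominant of IV.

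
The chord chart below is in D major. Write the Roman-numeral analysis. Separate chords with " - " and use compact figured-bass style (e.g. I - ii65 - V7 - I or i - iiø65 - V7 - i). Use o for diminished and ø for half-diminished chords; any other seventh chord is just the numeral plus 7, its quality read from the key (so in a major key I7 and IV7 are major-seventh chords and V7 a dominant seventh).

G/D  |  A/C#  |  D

IV64 - V6 - I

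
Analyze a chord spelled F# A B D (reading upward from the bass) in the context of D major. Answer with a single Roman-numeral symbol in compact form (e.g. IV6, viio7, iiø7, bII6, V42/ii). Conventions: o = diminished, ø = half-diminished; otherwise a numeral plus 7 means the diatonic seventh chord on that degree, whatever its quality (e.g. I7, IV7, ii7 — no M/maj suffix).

vi43

Stacked in thirds the chord is B-D-F#-A: a minor seventh chord on B.
B is scale degree 6 in D major, and a minor seventh chord on that degree is written vi7.
With F# in the bass the chord is in second inversion, so the figured bass is 43.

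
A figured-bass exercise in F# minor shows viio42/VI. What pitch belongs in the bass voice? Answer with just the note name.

The applied chord viio42/VI is rooted on C#: C#-E-G-Bb.
The figure 42 means third inversion — the seventh is in the bass.

Bb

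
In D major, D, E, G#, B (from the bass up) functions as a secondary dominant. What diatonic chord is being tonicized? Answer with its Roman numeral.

The chord is a dominant seventh chord on E.
A dominant resolves down a perfect fifth: E → A. In D major, A is scale degree 5, i.e. V.

V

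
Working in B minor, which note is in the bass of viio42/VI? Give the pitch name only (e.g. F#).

The applied chord viio42/VI is rooted on F#: F#-A-C-Eb.
The figure 42 means third inversion — the seventh is in the bass.

Eb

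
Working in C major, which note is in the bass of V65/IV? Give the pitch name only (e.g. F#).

E

The applied chord V65/IV is rooted on C: C-E-G-Bb.
The figure 65 means first inversion — the third is in the bass.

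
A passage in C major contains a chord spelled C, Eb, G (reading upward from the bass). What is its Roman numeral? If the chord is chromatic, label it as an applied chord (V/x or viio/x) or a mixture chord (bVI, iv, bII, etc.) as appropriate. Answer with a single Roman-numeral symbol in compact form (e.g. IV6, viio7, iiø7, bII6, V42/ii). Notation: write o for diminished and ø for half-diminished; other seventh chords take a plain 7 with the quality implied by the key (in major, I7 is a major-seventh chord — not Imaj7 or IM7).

i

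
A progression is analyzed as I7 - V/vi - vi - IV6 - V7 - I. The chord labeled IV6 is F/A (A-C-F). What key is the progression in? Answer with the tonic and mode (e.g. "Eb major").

C major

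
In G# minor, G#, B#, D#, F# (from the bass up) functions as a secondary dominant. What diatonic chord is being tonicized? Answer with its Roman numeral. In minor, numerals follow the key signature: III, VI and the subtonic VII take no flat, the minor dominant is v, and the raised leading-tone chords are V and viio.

iv

The chord is a dominant seventh chord on G#.
A dominant resolves down a perfect fifth: G# → C#. In G# minor, C# is scale degree 4, i.e. iv.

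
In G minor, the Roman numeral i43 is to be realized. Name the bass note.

i in G minor has root G; the chord is G-Bb-D-F.
The figure 43 means second inversion — the fifth is in the bass.

D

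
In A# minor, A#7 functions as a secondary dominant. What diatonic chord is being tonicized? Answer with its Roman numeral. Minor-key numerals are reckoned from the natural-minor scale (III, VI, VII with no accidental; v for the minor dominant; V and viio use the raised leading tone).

iv

The chord is a dominant seventh chord on A#.
A dominant resolves down a perfect fifth: A# → D#. In A# minor, D# is scale degree 4, i.e. iv.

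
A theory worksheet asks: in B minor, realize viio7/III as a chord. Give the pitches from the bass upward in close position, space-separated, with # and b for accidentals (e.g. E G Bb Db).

viio7/III is a secondary leading-tone chord. The target III is D in B minor; the applied chord is rooted a semitone below, on C#.
Building a fully diminished seventh chord on C# gives C#-E-G-Bb.

C# E G Bb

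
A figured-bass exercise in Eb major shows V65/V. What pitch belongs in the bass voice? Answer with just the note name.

A

The applied chord V65/V is rooted on F: F-A-C-Eb.
The figure 65 means first inversion — the third is in the bass.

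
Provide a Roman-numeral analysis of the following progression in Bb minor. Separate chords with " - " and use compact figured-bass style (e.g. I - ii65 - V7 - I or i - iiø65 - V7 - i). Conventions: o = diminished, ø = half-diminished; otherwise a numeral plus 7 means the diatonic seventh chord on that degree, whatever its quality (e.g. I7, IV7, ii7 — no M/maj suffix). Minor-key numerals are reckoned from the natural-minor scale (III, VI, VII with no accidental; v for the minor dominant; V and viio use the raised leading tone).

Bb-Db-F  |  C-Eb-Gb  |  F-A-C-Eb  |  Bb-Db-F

i - iio - V7 - i

Bb-Db-F has root Bb, degree 1 in Bb minor, so i.
C-Eb-Gb: diminished triad on C = scale degree 2 → iio.
F-A-C-Eb: dominant seventh chord on F = scale degree 5 → V7.
Bb-Db-F: root Bb is the tonic; minor triad there is i.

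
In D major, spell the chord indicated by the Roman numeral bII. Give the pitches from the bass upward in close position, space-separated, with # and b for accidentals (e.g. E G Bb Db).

Eb G Bb

bII is the Neapolitan chord — a major triad on the lowered second degree. In D major that root is Eb.
So the chord is Eb-G-Bb, a major triad.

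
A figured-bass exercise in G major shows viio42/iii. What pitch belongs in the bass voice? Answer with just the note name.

The applied chord viio42/iii is rooted on A#: A#-C#-E-G.
The figure 42 means third inversion — the seventh is in the bass.

G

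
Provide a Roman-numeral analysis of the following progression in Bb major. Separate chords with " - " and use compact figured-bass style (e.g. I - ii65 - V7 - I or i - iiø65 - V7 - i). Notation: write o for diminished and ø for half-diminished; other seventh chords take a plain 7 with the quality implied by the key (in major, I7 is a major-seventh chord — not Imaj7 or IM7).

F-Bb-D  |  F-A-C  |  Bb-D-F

F-Bb-D: major triad on Bb = scale degree 1 → I64.
F-A-C: root F is the dominant; major triad there is V.
Bb-D-F has root Bb, degree 1 in Bb major, so I.

I64 - V - I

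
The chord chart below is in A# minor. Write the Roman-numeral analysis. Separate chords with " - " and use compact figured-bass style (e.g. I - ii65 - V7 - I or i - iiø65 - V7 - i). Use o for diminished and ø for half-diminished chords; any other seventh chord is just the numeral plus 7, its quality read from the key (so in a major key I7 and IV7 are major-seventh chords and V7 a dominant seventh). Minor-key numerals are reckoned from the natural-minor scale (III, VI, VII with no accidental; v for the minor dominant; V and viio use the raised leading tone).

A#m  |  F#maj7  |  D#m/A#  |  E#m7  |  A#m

A#m: root A# is the tonic; minor triad there is i.
F#maj7: major seventh chord on F# = scale degree 6 → VI7.
D#m/A#: minor triad on D# = scale degree 4 → iv64.
E#m7: root E# is the dominant; minor seventh chord there is v7.
A#m: root A# is the tonic; minor triad there is i.

i - VI7 - iv64 - v7 - i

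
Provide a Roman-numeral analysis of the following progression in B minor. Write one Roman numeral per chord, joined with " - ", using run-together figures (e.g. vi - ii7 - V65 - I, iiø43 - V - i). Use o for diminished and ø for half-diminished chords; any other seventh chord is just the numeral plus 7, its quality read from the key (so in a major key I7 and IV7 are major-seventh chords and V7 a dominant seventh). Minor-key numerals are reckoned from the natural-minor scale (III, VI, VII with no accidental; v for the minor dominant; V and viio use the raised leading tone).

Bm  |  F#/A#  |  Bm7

i - V6 - i7

Bm: root B is the tonic; minor triad there is i.
F#/A#: major triad on F# = scale degree 5 → V6.
Bm7 has root B, degree 1 in B minor, so i7.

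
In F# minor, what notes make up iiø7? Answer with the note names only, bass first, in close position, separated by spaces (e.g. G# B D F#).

G# B D F#

In F# minor, the supertonic is G#, and the diatonic chord built there is a half-diminished seventh chord.
That chord is spelled G#-B-D-F#.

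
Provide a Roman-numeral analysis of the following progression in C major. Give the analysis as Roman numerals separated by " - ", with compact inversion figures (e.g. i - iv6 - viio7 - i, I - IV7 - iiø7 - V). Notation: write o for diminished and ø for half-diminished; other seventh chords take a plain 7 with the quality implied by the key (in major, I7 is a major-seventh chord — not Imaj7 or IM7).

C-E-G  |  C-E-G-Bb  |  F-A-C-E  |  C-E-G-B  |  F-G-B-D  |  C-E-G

I - V7/IV - IV7 - I7 - V42 - I

C-E-G: major triad on C = scale degree 1 → I.
C-E-G-Bb: chromatic; C is V of IV, so V7/IV.
F-A-C-E: major seventh chord on F = scale degree 4 → IV7.
C-E-G-B: major seventh chord on C = scale degree 1 → I7.
F-G-B-D has root G, degree 5 in C major, so V42.
C-E-G has root C, degree 1 in C major, so I.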